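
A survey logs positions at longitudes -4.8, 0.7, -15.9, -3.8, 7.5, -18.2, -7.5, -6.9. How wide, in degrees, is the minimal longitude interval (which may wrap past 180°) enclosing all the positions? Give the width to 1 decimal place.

Sort the longitudes: -18.2°, -15.9°, -7.5°, -6.9°, -4.8°, -3.8°, +0.7°, +7.5°.
Eastward gaps between consecutive values (wrapping around): 2.3°, 8.4°, 0.6°, 2.1°, 1.0°, 4.5°, 6.8°, 334.3°.
Largest gap = 334.3° ⇒ minimal covering band is its complement: 360° − 334.3° = 25.7°.
Band runs from -18.2° eastward to +7.5°.

25.7°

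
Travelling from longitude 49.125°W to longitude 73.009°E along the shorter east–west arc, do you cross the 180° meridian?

No

Signed shortest Δλ = ((73.009 − -49.125 + 180) mod 360) − 180 = 122.134°.
Going east by 122.134° from -49.125° reaches +73.009° without touching 180°.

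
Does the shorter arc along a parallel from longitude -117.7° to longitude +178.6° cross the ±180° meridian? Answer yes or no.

Naïve |178.6 − -117.7| = 296.3° > 180°, so the shorter arc goes the other way round — across 180°.
Signed shortest Δλ = ((178.6 − -117.7 + 180) mod 360) − 180 = -63.7°.
Going west by 63.7° from -117.7° passes through 180° before reaching +178.6°.

Yes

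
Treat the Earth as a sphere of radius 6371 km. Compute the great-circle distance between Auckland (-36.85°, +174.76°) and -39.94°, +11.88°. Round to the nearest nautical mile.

Δλ = 11.88 − 174.76 = -162.88°.
Δφ = -39.94 − -36.85 = -3.09°.
a = sin²(Δφ/2) + cos φ₁ · cos φ₂ · sin²(Δλ/2) = 0.600668.
c = 2·atan2(√a, √(1−a)) = 1.77352 rad → d = 6371·c ≈ 11299.08 km ≈ 6101.01 nmi.

6101 nmi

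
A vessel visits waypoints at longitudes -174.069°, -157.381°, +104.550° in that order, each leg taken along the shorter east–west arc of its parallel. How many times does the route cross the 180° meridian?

1

Leg 1: -174.069° → -157.381°, shortest Δλ = 16.688° (east) — does not cross 180°.
Leg 2: -157.381° → +104.550°, shortest Δλ = -98.069° (west) — crosses 180°.
Total crossings: 1.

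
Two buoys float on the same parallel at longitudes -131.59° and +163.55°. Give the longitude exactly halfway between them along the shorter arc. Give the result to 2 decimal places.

-164.02°

Signed shortest Δλ from -131.59° to +163.55° is -64.86°.
Midpoint longitude = -131.59° + (-64.86°)/2 = -131.59° − 32.43° = -164.02°.
(The naïve average (-131.59 + +163.55)/2 = 15.98° is on the wrong side of the globe.)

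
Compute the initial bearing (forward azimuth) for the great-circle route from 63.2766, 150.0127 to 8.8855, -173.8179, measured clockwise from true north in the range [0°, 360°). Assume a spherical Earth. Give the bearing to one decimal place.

Δλ = -173.8179 − 150.0127 = -323.8306°; wrapped into (−180°, 180°]: 36.1694°.
θ = atan2( sin Δλ · cos φ₂ , cos φ₁ · sin φ₂ − sin φ₁ · cos φ₂ · cos Δλ )
  = atan2(0.58309, -0.64294) = 137.795° → normalised to [0°, 360°): 137.795°.

137.8°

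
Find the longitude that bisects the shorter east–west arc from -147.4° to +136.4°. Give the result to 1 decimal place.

+174.5°

Signed shortest Δλ from -147.4° to +136.4° is -76.2°.
Midpoint longitude = -147.4° + (-76.2°)/2 = -147.4° − 38.1° = -185.5°.
Normalise into (−180°, 180°]: +174.5°.
(The naïve average (-147.4 + +136.4)/2 = -5.5° is on the wrong side of the globe.)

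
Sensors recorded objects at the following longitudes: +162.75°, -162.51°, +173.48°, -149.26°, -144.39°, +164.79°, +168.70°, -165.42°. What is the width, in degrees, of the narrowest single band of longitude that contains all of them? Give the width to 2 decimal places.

52.86°

Sort the longitudes: -165.42°, -162.51°, -149.26°, -144.39°, +162.75°, +164.79°, +168.70°, +173.48°.
Eastward gaps between consecutive values (wrapping around): 2.91°, 13.25°, 4.87°, 307.14°, 2.04°, 3.91°, 4.78°, 21.10°.
Largest gap = 307.14° ⇒ minimal covering band is its complement: 360° − 307.14° = 52.86°.
Band runs from +162.75° eastward to -144.39°, crossing the antimeridian.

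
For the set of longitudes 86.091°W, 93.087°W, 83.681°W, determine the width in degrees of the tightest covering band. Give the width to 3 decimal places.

Sort the longitudes: -93.087°, -86.091°, -83.681°.
Eastward gaps between consecutive values (wrapping around): 6.996°, 2.410°, 350.594°.
Largest gap = 350.594° ⇒ minimal covering band is its complement: 360° − 350.594° = 9.406°.
Band runs from -93.087° eastward to -83.681°.

9.406°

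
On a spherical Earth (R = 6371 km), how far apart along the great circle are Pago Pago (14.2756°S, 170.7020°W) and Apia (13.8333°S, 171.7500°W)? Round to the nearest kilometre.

123 km

Δλ = -171.7500 − -170.7020 = -1.0480°.
Δφ = -13.8333 − -14.2756 = 0.4423°.
a = sin²(Δφ/2) + cos φ₁ · cos φ₂ · sin²(Δλ/2) = 0.000094.
c = 2·atan2(√a, √(1−a)) = 0.01935 rad → d = 6371·c ≈ 123.28 km.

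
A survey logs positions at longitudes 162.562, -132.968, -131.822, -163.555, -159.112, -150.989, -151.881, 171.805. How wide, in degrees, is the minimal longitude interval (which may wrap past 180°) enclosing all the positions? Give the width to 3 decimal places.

Sort the longitudes: -163.555°, -159.112°, -151.881°, -150.989°, -132.968°, -131.822°, +162.562°, +171.805°.
Eastward gaps between consecutive values (wrapping around): 4.443°, 7.231°, 0.892°, 18.021°, 1.146°, 294.384°, 9.243°, 24.640°.
Largest gap = 294.384° ⇒ minimal covering band is its complement: 360° − 294.384° = 65.616°.
Band runs from +162.562° eastward to -131.822°, crossing the antimeridian.

65.616°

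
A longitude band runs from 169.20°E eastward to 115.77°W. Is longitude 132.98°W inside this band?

Band width going east from +169.20° to -115.77°: ((-115.77 − 169.20) mod 360) = 75.03°.
Offset of -132.98° east of the west edge: ((-132.98 − 169.20) mod 360) = 57.82°.
57.82° ≤ 75.03° ⇒ inside.

Yes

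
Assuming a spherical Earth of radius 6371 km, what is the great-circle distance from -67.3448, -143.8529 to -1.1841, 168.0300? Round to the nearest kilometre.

Δλ = 168.0300 − -143.8529 = 311.8829°; wrapped into (−180°, 180°]: -48.1171°.
Δφ = -1.1841 − -67.3448 = 66.1607°.
a = sin²(Δφ/2) + cos φ₁ · cos φ₂ · sin²(Δλ/2) = 0.361916.
c = 2·atan2(√a, √(1−a)) = 1.29099 rad → d = 6371·c ≈ 8224.90 km.

8225 km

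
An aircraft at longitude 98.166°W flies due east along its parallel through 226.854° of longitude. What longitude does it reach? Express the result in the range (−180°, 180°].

128.688°E

Start at -98.166°; shift +226.854° → +128.688°.
+128.688° already lies in (−180°, 180°].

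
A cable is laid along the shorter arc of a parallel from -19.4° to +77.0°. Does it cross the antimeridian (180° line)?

No

Signed shortest Δλ = ((77.0 − -19.4 + 180) mod 360) − 180 = 96.4°.
Going east by 96.4° from -19.4° reaches +77.0° without touching 180°.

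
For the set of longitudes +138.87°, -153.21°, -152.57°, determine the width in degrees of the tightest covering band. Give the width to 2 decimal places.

68.56°

Sort the longitudes: -153.21°, -152.57°, +138.87°.
Eastward gaps between consecutive values (wrapping around): 0.64°, 291.44°, 67.92°.
Largest gap = 291.44° ⇒ minimal covering band is its complement: 360° − 291.44° = 68.56°.
Band runs from +138.87° eastward to -152.57°, crossing the antimeridian.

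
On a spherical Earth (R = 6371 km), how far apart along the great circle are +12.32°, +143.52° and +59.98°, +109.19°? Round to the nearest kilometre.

6000 km

Δλ = 109.19 − 143.52 = -34.33°.
Δφ = 59.98 − 12.32 = 47.66°.
a = sin²(Δφ/2) + cos φ₁ · cos φ₂ · sin²(Δλ/2) = 0.205808.
c = 2·atan2(√a, √(1−a)) = 0.94174 rad → d = 6371·c ≈ 5999.80 km.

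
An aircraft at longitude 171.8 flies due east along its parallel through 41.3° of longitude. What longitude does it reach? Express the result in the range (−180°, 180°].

-146.9°

Start at +171.8°; shift +41.3° → +213.1°.
+213.1° lies outside (−180°, 180°]; subtract 360° → -146.9°.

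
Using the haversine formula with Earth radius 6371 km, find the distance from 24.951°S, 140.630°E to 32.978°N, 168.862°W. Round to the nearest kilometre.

Δλ = -168.862 − 140.630 = -309.492°; wrapped into (−180°, 180°]: 50.508°.
Δφ = 32.978 − -24.951 = 57.929°.
a = sin²(Δφ/2) + cos φ₁ · cos φ₂ · sin²(Δλ/2) = 0.372953.
c = 2·atan2(√a, √(1−a)) = 1.31389 rad → d = 6371·c ≈ 8370.76 km.

8371 km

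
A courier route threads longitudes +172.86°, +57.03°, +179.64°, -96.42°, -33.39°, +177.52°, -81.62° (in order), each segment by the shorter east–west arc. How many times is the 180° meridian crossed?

3

Leg 1: +172.86° → +57.03°, shortest Δλ = -115.83° (west) — does not cross 180°.
Leg 2: +57.03° → +179.64°, shortest Δλ = 122.61° (east) — does not cross 180°.
Leg 3: +179.64° → -96.42°, shortest Δλ = 83.94° (east) — crosses 180°.
Leg 4: -96.42° → -33.39°, shortest Δλ = 63.03° (east) — does not cross 180°.
Leg 5: -33.39° → +177.52°, shortest Δλ = -149.09° (west) — crosses 180°.
Leg 6: +177.52° → -81.62°, shortest Δλ = 100.86° (east) — crosses 180°.
Total crossings: 3.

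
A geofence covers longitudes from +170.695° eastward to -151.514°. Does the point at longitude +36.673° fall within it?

Band width going east from +170.695° to -151.514°: ((-151.514 − 170.695) mod 360) = 37.791°.
Offset of +36.673° east of the west edge: ((36.673 − 170.695) mod 360) = 225.978°.
225.978° > 37.791° ⇒ outside.

No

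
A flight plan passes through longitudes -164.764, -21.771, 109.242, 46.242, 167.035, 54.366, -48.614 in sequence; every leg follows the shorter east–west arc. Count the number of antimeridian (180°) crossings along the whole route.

Leg 1: -164.764° → -21.771°, shortest Δλ = 142.993° (east) — does not cross 180°.
Leg 2: -21.771° → +109.242°, shortest Δλ = 131.013° (east) — does not cross 180°.
Leg 3: +109.242° → +46.242°, shortest Δλ = -63.0° (west) — does not cross 180°.
Leg 4: +46.242° → +167.035°, shortest Δλ = 120.793° (east) — does not cross 180°.
Leg 5: +167.035° → +54.366°, shortest Δλ = -112.669° (west) — does not cross 180°.
Leg 6: +54.366° → -48.614°, shortest Δλ = -102.98° (west) — does not cross 180°.
Total crossings: 0.

0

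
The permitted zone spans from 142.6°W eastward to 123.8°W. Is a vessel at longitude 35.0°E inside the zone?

Band width going east from -142.6° to -123.8°: ((-123.8 − -142.6) mod 360) = 18.8°.
Offset of +35.0° east of the west edge: ((35.0 − -142.6) mod 360) = 177.6°.
177.6° > 18.8° ⇒ outside.

No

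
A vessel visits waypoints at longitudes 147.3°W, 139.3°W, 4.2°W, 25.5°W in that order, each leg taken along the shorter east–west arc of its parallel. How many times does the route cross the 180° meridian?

Leg 1: -147.3° → -139.3°, shortest Δλ = 8.0° (east) — does not cross 180°.
Leg 2: -139.3° → -4.2°, shortest Δλ = 135.1° (east) — does not cross 180°.
Leg 3: -4.2° → -25.5°, shortest Δλ = -21.3° (west) — does not cross 180°.
Total crossings: 0.

0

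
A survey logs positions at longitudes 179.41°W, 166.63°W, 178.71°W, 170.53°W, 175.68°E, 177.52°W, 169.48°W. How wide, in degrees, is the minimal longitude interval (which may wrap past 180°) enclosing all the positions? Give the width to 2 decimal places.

17.69°

Sort the longitudes: -179.41°, -178.71°, -177.52°, -170.53°, -169.48°, -166.63°, +175.68°.
Eastward gaps between consecutive values (wrapping around): 0.70°, 1.19°, 6.99°, 1.05°, 2.85°, 342.31°, 4.91°.
Largest gap = 342.31° ⇒ minimal covering band is its complement: 360° − 342.31° = 17.69°.
Band runs from +175.68° eastward to -166.63°, crossing the antimeridian.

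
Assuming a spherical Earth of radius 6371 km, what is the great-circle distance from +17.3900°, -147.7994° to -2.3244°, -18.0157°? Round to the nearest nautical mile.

7714 nmi

Δλ = -18.0157 − -147.7994 = 129.7837°.
Δφ = -2.3244 − 17.3900 = -19.7144°.
a = sin²(Δφ/2) + cos φ₁ · cos φ₂ · sin²(Δλ/2) = 0.811131.
c = 2·atan2(√a, √(1−a)) = 2.24243 rad → d = 6371·c ≈ 14286.49 km ≈ 7714.09 nmi.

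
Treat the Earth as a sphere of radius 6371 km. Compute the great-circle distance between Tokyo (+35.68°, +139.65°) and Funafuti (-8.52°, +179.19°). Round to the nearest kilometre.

6425 km

Δλ = 179.19 − 139.65 = 39.54°.
Δφ = -8.52 − 35.68 = -44.20°.
a = sin²(Δφ/2) + cos φ₁ · cos φ₂ · sin²(Δλ/2) = 0.233453.
c = 2·atan2(√a, √(1−a)) = 1.00854 rad → d = 6371·c ≈ 6425.42 km.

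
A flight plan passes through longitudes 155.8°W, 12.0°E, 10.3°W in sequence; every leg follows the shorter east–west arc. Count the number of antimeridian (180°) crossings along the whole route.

0

Leg 1: -155.8° → +12.0°, shortest Δλ = 167.8° (east) — does not cross 180°.
Leg 2: +12.0° → -10.3°, shortest Δλ = -22.3° (west) — does not cross 180°.
Total crossings: 0.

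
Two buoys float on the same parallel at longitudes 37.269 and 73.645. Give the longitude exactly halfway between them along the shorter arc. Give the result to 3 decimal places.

+55.457°

Signed shortest Δλ from +37.269° to +73.645° is +36.376°.
Midpoint longitude = +37.269° + (+36.376°)/2 = +37.269° + 18.188° = +55.457°.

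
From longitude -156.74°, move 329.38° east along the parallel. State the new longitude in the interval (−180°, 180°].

Start at -156.74°; shift +329.38° → +172.64°.
+172.64° already lies in (−180°, 180°].

+172.64°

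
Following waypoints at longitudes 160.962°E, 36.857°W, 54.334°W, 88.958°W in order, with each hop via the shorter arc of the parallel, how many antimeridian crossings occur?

Leg 1: +160.962° → -36.857°, shortest Δλ = 162.181° (east) — crosses 180°.
Leg 2: -36.857° → -54.334°, shortest Δλ = -17.477° (west) — does not cross 180°.
Leg 3: -54.334° → -88.958°, shortest Δλ = -34.624° (west) — does not cross 180°.
Total crossings: 1.

1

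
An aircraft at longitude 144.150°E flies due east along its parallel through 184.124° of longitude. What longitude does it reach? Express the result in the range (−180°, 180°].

Start at +144.150°; shift +184.124° → +328.274°.
+328.274° lies outside (−180°, 180°]; subtract 360° → -31.726°.

31.726°W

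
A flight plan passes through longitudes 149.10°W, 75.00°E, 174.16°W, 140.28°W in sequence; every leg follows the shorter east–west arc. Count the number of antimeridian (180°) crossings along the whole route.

2

Leg 1: -149.10° → +75.00°, shortest Δλ = -135.9° (west) — crosses 180°.
Leg 2: +75.00° → -174.16°, shortest Δλ = 110.84° (east) — crosses 180°.
Leg 3: -174.16° → -140.28°, shortest Δλ = 33.88° (east) — does not cross 180°.
Total crossings: 2.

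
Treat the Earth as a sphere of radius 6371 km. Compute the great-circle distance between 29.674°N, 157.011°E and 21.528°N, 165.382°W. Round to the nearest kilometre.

Δλ = -165.382 − 157.011 = -322.393°; wrapped into (−180°, 180°]: 37.607°.
Δφ = 21.528 − 29.674 = -8.146°.
a = sin²(Δφ/2) + cos φ₁ · cos φ₂ · sin²(Δλ/2) = 0.089015.
c = 2·atan2(√a, √(1−a)) = 0.60594 rad → d = 6371·c ≈ 3860.42 km.

3860 km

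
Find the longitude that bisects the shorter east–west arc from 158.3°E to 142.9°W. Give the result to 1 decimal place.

172.3°W

Signed shortest Δλ from +158.3° to -142.9° is +58.8°.
Midpoint longitude = +158.3° + (+58.8°)/2 = +158.3° + 29.4° = +187.7°.
Normalise into (−180°, 180°]: -172.3°.
(The naïve average (+158.3 + -142.9)/2 = 7.7° is on the wrong side of the globe.)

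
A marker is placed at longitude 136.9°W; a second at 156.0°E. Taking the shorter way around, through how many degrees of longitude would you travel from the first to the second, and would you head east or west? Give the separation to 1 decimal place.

Raw difference: 156.0 − -136.9 = 292.9°.
Normalise into (−180°, 180°]: 292.9° − 360° = -67.1°.
Negative ⇒ the second point lies to the west; separation 67.1°.

67.1° west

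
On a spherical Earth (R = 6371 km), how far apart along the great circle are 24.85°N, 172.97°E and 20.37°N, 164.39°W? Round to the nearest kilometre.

2374 km

Δλ = -164.39 − 172.97 = -337.36°; wrapped into (−180°, 180°]: 22.64°.
Δφ = 20.37 − 24.85 = -4.48°.
a = sin²(Δφ/2) + cos φ₁ · cos φ₂ · sin²(Δλ/2) = 0.034303.
c = 2·atan2(√a, √(1−a)) = 0.37257 rad → d = 6371·c ≈ 2373.66 km.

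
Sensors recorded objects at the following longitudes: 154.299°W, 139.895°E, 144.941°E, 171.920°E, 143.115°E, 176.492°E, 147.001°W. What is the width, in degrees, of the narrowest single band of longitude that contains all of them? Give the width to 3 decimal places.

73.104°

Sort the longitudes: -154.299°, -147.001°, +139.895°, +143.115°, +144.941°, +171.920°, +176.492°.
Eastward gaps between consecutive values (wrapping around): 7.298°, 286.896°, 3.220°, 1.826°, 26.979°, 4.572°, 29.209°.
Largest gap = 286.896° ⇒ minimal covering band is its complement: 360° − 286.896° = 73.104°.
Band runs from +139.895° eastward to -147.001°, crossing the antimeridian.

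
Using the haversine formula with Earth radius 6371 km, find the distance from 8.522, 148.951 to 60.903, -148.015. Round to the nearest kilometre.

7746 km

Δλ = -148.015 − 148.951 = -296.966°; wrapped into (−180°, 180°]: 63.034°.
Δφ = 60.903 − 8.522 = 52.381°.
a = sin²(Δφ/2) + cos φ₁ · cos φ₂ · sin²(Δλ/2) = 0.326217.
c = 2·atan2(√a, √(1−a)) = 1.21582 rad → d = 6371·c ≈ 7746.00 km.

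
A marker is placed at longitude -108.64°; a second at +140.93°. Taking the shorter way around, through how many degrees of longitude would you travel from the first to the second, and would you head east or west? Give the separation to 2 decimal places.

110.43° west

Raw difference: 140.93 − -108.64 = 249.57°.
Normalise into (−180°, 180°]: 249.57° − 360° = -110.43°.
Negative ⇒ the second point lies to the west; separation 110.43°.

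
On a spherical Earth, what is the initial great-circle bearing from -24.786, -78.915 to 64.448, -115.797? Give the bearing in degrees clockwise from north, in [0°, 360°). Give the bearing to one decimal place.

Δλ = -115.797 − -78.915 = -36.882°.
θ = atan2( sin Δλ · cos φ₂ , cos φ₁ · sin φ₂ − sin φ₁ · cos φ₂ · cos Δλ )
  = atan2(-0.25887, 0.96372) = -15.036° → normalised to [0°, 360°): 344.964°.

345.0°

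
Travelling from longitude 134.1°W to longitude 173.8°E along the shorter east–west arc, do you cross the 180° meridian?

Yes

Naïve |173.8 − -134.1| = 307.9° > 180°, so the shorter arc goes the other way round — across 180°.
Signed shortest Δλ = ((173.8 − -134.1 + 180) mod 360) − 180 = -52.1°.
Going west by 52.1° from -134.1° passes through 180° before reaching +173.8°.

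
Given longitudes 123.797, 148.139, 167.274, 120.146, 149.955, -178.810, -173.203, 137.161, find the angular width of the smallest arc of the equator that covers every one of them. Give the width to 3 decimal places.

66.651°

Sort the longitudes: -178.810°, -173.203°, +120.146°, +123.797°, +137.161°, +148.139°, +149.955°, +167.274°.
Eastward gaps between consecutive values (wrapping around): 5.607°, 293.349°, 3.651°, 13.364°, 10.978°, 1.816°, 17.319°, 13.916°.
Largest gap = 293.349° ⇒ minimal covering band is its complement: 360° − 293.349° = 66.651°.
Band runs from +120.146° eastward to -173.203°, crossing the antimeridian.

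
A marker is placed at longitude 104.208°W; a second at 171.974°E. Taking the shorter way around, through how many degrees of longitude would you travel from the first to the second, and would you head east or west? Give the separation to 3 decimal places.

83.818° west

Raw difference: 171.974 − -104.208 = 276.182°.
Normalise into (−180°, 180°]: 276.182° − 360° = -83.818°.
Negative ⇒ the second point lies to the west; separation 83.818°.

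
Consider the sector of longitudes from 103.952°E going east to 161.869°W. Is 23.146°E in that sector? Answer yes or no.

No

Band width going east from +103.952° to -161.869°: ((-161.869 − 103.952) mod 360) = 94.179°.
Offset of +23.146° east of the west edge: ((23.146 − 103.952) mod 360) = 279.194°.
279.194° > 94.179° ⇒ outside.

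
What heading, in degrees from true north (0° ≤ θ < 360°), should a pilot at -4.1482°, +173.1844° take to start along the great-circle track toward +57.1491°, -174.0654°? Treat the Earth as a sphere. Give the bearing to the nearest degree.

8°

Δλ = -174.0654 − 173.1844 = -347.2498°; wrapped into (−180°, 180°]: 12.7502°.
θ = atan2( sin Δλ · cos φ₂ , cos φ₁ · sin φ₂ − sin φ₁ · cos φ₂ · cos Δλ )
  = atan2(0.11972, 0.87616) = 7.781° → normalised to [0°, 360°): 7.781°.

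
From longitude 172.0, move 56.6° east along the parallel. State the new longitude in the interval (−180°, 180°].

Start at +172.0°; shift +56.6° → +228.6°.
+228.6° lies outside (−180°, 180°]; subtract 360° → -131.4°.

-131.4°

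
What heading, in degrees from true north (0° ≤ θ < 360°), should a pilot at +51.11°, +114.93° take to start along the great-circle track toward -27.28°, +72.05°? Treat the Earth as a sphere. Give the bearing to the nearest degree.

217°

Δλ = 72.05 − 114.93 = -42.88°.
θ = atan2( sin Δλ · cos φ₂ , cos φ₁ · sin φ₂ − sin φ₁ · cos φ₂ · cos Δλ )
  = atan2(-0.60478, -0.79468) = -142.728° → normalised to [0°, 360°): 217.272°.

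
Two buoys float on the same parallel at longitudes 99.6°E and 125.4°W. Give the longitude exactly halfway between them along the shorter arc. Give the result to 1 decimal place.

167.1°E

Signed shortest Δλ from +99.6° to -125.4° is +135.0°.
Midpoint longitude = +99.6° + (+135.0°)/2 = +99.6° + 67.5° = +167.1°.
(The naïve average (+99.6 + -125.4)/2 = -12.9° is on the wrong side of the globe.)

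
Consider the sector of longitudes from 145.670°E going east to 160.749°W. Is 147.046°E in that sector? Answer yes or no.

Band width going east from +145.670° to -160.749°: ((-160.749 − 145.670) mod 360) = 53.581°.
Offset of +147.046° east of the west edge: ((147.046 − 145.670) mod 360) = 1.376°.
1.376° ≤ 53.581° ⇒ inside.

Yes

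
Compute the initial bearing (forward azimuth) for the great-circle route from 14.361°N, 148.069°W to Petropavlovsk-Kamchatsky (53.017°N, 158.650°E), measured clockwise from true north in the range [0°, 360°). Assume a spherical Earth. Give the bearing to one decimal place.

Δλ = 158.650 − -148.069 = 306.719°; wrapped into (−180°, 180°]: -53.281°.
θ = atan2( sin Δλ · cos φ₂ , cos φ₁ · sin φ₂ − sin φ₁ · cos φ₂ · cos Δλ )
  = atan2(-0.48221, 0.68464) = -35.158° → normalised to [0°, 360°): 324.842°.

324.8°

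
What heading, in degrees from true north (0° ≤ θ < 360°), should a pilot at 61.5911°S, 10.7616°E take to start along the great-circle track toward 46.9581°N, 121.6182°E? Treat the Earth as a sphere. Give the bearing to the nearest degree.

78°

Δλ = 121.6182 − 10.7616 = 110.8566°.
θ = atan2( sin Δλ · cos φ₂ , cos φ₁ · sin φ₂ − sin φ₁ · cos φ₂ · cos Δλ )
  = atan2(0.63781, 0.13397) = 78.137° → normalised to [0°, 360°): 78.137°.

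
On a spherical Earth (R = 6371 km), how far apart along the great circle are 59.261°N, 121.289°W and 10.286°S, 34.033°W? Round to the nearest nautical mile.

5850 nmi

Δλ = -34.033 − -121.289 = 87.256°.
Δφ = -10.286 − 59.261 = -69.547°.
a = sin²(Δφ/2) + cos φ₁ · cos φ₂ · sin²(Δλ/2) = 0.564699.
c = 2·atan2(√a, √(1−a)) = 1.70056 rad → d = 6371·c ≈ 10834.26 km ≈ 5850.03 nmi.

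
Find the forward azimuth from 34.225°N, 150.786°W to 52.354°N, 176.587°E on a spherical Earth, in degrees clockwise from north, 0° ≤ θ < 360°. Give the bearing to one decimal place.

Δλ = 176.587 − -150.786 = 327.373°; wrapped into (−180°, 180°]: -32.627°.
θ = atan2( sin Δλ · cos φ₂ , cos φ₁ · sin φ₂ − sin φ₁ · cos φ₂ · cos Δλ )
  = atan2(-0.32931, 0.36537) = -42.029° → normalised to [0°, 360°): 317.971°.

318.0°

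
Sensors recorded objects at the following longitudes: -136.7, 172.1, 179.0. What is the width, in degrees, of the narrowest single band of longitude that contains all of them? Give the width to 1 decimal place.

51.2°

Sort the longitudes: -136.7°, +172.1°, +179.0°.
Eastward gaps between consecutive values (wrapping around): 308.8°, 6.9°, 44.3°.
Largest gap = 308.8° ⇒ minimal covering band is its complement: 360° − 308.8° = 51.2°.
Band runs from +172.1° eastward to -136.7°, crossing the antimeridian.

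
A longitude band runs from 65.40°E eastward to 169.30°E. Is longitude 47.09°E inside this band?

No

Band width going east from +65.40° to +169.30°: ((169.30 − 65.40) mod 360) = 103.90°.
Offset of +47.09° east of the west edge: ((47.09 − 65.40) mod 360) = 341.69°.
341.69° > 103.90° ⇒ outside.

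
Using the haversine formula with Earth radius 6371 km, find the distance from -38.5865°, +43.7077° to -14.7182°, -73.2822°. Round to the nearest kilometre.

11191 km

Δλ = -73.2822 − 43.7077 = -116.9899°.
Δφ = -14.7182 − -38.5865 = 23.8683°.
a = sin²(Δφ/2) + cos φ₁ · cos φ₂ · sin²(Δλ/2) = 0.592324.
c = 2·atan2(√a, √(1−a)) = 1.75651 rad → d = 6371·c ≈ 11190.72 km.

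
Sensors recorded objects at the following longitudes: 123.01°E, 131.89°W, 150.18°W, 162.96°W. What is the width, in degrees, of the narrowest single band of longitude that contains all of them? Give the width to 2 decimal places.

Sort the longitudes: -162.96°, -150.18°, -131.89°, +123.01°.
Eastward gaps between consecutive values (wrapping around): 12.78°, 18.29°, 254.90°, 74.03°.
Largest gap = 254.90° ⇒ minimal covering band is its complement: 360° − 254.90° = 105.10°.
Band runs from +123.01° eastward to -131.89°, crossing the antimeridian.

105.10°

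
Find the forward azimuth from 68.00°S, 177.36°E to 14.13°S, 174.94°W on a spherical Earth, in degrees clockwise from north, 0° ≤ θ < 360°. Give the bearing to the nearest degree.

Δλ = -174.94 − 177.36 = -352.30°; wrapped into (−180°, 180°]: 7.70°.
θ = atan2( sin Δλ · cos φ₂ , cos φ₁ · sin φ₂ − sin φ₁ · cos φ₂ · cos Δλ )
  = atan2(0.12993, 0.79957) = 9.230° → normalised to [0°, 360°): 9.230°.

9°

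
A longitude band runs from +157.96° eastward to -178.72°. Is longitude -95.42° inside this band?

Band width going east from +157.96° to -178.72°: ((-178.72 − 157.96) mod 360) = 23.32°.
Offset of -95.42° east of the west edge: ((-95.42 − 157.96) mod 360) = 106.62°.
106.62° > 23.32° ⇒ outside.

No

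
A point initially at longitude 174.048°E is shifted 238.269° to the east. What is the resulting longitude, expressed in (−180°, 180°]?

Start at +174.048°; shift +238.269° → +412.317°.
+412.317° lies outside (−180°, 180°]; subtract 360° → +52.317°.

52.317°E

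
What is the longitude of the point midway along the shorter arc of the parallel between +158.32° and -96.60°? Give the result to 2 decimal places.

Signed shortest Δλ from +158.32° to -96.60° is +105.08°.
Midpoint longitude = +158.32° + (+105.08°)/2 = +158.32° + 52.54° = +210.86°.
Normalise into (−180°, 180°]: -149.14°.
(The naïve average (+158.32 + -96.60)/2 = 30.86° is on the wrong side of the globe.)

-149.14°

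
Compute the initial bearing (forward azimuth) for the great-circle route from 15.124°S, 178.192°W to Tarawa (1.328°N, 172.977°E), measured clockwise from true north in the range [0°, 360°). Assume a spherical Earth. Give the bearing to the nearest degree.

331°

Δλ = 172.977 − -178.192 = 351.169°; wrapped into (−180°, 180°]: -8.831°.
θ = atan2( sin Δλ · cos φ₂ , cos φ₁ · sin φ₂ − sin φ₁ · cos φ₂ · cos Δλ )
  = atan2(-0.15348, 0.28012) = -28.719° → normalised to [0°, 360°): 331.281°.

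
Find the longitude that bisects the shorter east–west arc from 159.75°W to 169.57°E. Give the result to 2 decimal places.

175.09°W

Signed shortest Δλ from -159.75° to +169.57° is -30.68°.
Midpoint longitude = -159.75° + (-30.68°)/2 = -159.75° − 15.34° = -175.09°.
(The naïve average (-159.75 + +169.57)/2 = 4.91° is on the wrong side of the globe.)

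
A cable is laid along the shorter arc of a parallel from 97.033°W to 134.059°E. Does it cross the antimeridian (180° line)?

Yes

Naïve |134.059 − -97.033| = 231.092° > 180°, so the shorter arc goes the other way round — across 180°.
Signed shortest Δλ = ((134.059 − -97.033 + 180) mod 360) − 180 = -128.908°.
Going west by 128.908° from -97.033° passes through 180° before reaching +134.059°.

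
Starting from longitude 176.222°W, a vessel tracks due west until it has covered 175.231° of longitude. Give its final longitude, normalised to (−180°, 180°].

Start at -176.222°; shift −175.231° → -351.453°.
-351.453° lies outside (−180°, 180°]; add 360° → +8.547°.

8.547°E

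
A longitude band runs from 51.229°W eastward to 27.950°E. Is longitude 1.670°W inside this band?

Band width going east from -51.229° to +27.950°: ((27.950 − -51.229) mod 360) = 79.179°.
Offset of -1.670° east of the west edge: ((-1.670 − -51.229) mod 360) = 49.559°.
49.559° ≤ 79.179° ⇒ inside.

Yes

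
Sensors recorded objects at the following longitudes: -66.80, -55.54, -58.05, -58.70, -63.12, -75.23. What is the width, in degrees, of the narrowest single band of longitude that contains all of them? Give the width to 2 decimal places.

Sort the longitudes: -75.23°, -66.80°, -63.12°, -58.70°, -58.05°, -55.54°.
Eastward gaps between consecutive values (wrapping around): 8.43°, 3.68°, 4.42°, 0.65°, 2.51°, 340.31°.
Largest gap = 340.31° ⇒ minimal covering band is its complement: 360° − 340.31° = 19.69°.
Band runs from -75.23° eastward to -55.54°.

19.69°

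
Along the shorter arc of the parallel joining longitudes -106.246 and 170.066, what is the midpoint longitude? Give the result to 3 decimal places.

-148.090°

Signed shortest Δλ from -106.246° to +170.066° is -83.688°.
Midpoint longitude = -106.246° + (-83.688°)/2 = -106.246° − 41.844° = -148.090°.
(The naïve average (-106.246 + +170.066)/2 = 31.91° is on the wrong side of the globe.)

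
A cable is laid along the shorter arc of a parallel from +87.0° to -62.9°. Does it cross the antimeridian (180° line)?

Signed shortest Δλ = ((-62.9 − 87.0 + 180) mod 360) − 180 = -149.9°.
Going west by 149.9° from +87.0° reaches -62.9° without touching 180°.

No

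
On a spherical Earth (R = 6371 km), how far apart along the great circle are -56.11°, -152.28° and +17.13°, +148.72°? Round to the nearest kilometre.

Δλ = 148.72 − -152.28 = 301.00°; wrapped into (−180°, 180°]: -59.00°.
Δφ = 17.13 − -56.11 = 73.24°.
a = sin²(Δφ/2) + cos φ₁ · cos φ₂ · sin²(Δλ/2) = 0.485028.
c = 2·atan2(√a, √(1−a)) = 1.54085 rad → d = 6371·c ≈ 9816.74 km.

9817 km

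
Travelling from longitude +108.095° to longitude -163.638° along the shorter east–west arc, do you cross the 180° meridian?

Yes

Naïve |-163.638 − 108.095| = 271.733° > 180°, so the shorter arc goes the other way round — across 180°.
Signed shortest Δλ = ((-163.638 − 108.095 + 180) mod 360) − 180 = 88.267°.
Going east by 88.267° from +108.095° passes through 180° before reaching -163.638°.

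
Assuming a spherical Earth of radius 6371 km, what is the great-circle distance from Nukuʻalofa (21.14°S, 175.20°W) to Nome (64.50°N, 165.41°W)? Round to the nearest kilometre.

9560 km

Δλ = -165.41 − -175.20 = 9.79°.
Δφ = 64.50 − -21.14 = 85.64°.
a = sin²(Δφ/2) + cos φ₁ · cos φ₂ · sin²(Δλ/2) = 0.464912.
c = 2·atan2(√a, √(1−a)) = 1.50056 rad → d = 6371·c ≈ 9560.09 km.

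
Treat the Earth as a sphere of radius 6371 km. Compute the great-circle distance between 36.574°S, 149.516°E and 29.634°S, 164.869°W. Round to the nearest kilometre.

Δλ = -164.869 − 149.516 = -314.385°; wrapped into (−180°, 180°]: 45.615°.
Δφ = -29.634 − -36.574 = 6.940°.
a = sin²(Δφ/2) + cos φ₁ · cos φ₂ · sin²(Δλ/2) = 0.108553.
c = 2·atan2(√a, √(1−a)) = 0.67149 rad → d = 6371·c ≈ 4278.08 km.

4278 km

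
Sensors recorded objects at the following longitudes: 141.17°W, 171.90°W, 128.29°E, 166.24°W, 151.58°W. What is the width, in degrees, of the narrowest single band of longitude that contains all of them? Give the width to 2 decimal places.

Sort the longitudes: -171.90°, -166.24°, -151.58°, -141.17°, +128.29°.
Eastward gaps between consecutive values (wrapping around): 5.66°, 14.66°, 10.41°, 269.46°, 59.81°.
Largest gap = 269.46° ⇒ minimal covering band is its complement: 360° − 269.46° = 90.54°.
Band runs from +128.29° eastward to -141.17°, crossing the antimeridian.

90.54°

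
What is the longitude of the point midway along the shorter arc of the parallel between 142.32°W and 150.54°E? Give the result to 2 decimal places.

175.89°W

Signed shortest Δλ from -142.32° to +150.54° is -67.14°.
Midpoint longitude = -142.32° + (-67.14°)/2 = -142.32° − 33.57° = -175.89°.
(The naïve average (-142.32 + +150.54)/2 = 4.11° is on the wrong side of the globe.)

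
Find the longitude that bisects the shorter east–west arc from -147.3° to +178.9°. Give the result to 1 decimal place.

Signed shortest Δλ from -147.3° to +178.9° is -33.8°.
Midpoint longitude = -147.3° + (-33.8°)/2 = -147.3° − 16.9° = -164.2°.
(The naïve average (-147.3 + +178.9)/2 = 15.8° is on the wrong side of the globe.)

-164.2°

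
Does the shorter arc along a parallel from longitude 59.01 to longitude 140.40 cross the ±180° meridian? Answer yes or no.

No

Signed shortest Δλ = ((140.40 − 59.01 + 180) mod 360) − 180 = 81.39°.
Going east by 81.39° from +59.01° reaches +140.40° without touching 180°.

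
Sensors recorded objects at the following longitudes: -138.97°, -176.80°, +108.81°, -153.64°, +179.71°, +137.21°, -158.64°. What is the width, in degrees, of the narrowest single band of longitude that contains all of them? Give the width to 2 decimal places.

112.22°

Sort the longitudes: -176.80°, -158.64°, -153.64°, -138.97°, +108.81°, +137.21°, +179.71°.
Eastward gaps between consecutive values (wrapping around): 18.16°, 5.00°, 14.67°, 247.78°, 28.40°, 42.50°, 3.49°.
Largest gap = 247.78° ⇒ minimal covering band is its complement: 360° − 247.78° = 112.22°.
Band runs from +108.81° eastward to -138.97°, crossing the antimeridian.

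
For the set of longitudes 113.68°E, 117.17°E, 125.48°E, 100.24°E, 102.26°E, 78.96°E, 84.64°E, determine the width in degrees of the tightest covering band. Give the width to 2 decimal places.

46.52°

Sort the longitudes: +78.96°, +84.64°, +100.24°, +102.26°, +113.68°, +117.17°, +125.48°.
Eastward gaps between consecutive values (wrapping around): 5.68°, 15.60°, 2.02°, 11.42°, 3.49°, 8.31°, 313.48°.
Largest gap = 313.48° ⇒ minimal covering band is its complement: 360° − 313.48° = 46.52°.
Band runs from +78.96° eastward to +125.48°.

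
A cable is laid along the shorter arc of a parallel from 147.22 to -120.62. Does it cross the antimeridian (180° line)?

Naïve |-120.62 − 147.22| = 267.84° > 180°, so the shorter arc goes the other way round — across 180°.
Signed shortest Δλ = ((-120.62 − 147.22 + 180) mod 360) − 180 = 92.16°.
Going east by 92.16° from +147.22° passes through 180° before reaching -120.62°.

Yes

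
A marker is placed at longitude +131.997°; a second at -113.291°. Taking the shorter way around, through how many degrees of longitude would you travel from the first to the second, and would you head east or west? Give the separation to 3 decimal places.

Raw difference: -113.291 − 131.997 = -245.288°.
Normalise into (−180°, 180°]: -245.288° + 360° = 114.712°.
Positive ⇒ the second point lies to the east; separation 114.712°.

114.712° east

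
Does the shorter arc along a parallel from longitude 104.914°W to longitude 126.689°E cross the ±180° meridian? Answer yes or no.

Naïve |126.689 − -104.914| = 231.603° > 180°, so the shorter arc goes the other way round — across 180°.
Signed shortest Δλ = ((126.689 − -104.914 + 180) mod 360) − 180 = -128.397°.
Going west by 128.397° from -104.914° passes through 180° before reaching +126.689°.

Yes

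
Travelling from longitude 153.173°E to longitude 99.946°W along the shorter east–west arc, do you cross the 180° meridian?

Naïve |-99.946 − 153.173| = 253.119° > 180°, so the shorter arc goes the other way round — across 180°.
Signed shortest Δλ = ((-99.946 − 153.173 + 180) mod 360) − 180 = 106.881°.
Going east by 106.881° from +153.173° passes through 180° before reaching -99.946°.

Yes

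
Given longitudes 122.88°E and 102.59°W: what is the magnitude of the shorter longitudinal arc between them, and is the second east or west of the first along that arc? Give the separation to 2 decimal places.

Raw difference: -102.59 − 122.88 = -225.47°.
Normalise into (−180°, 180°]: -225.47° + 360° = 134.53°.
Positive ⇒ the second point lies to the east; separation 134.53°.

134.53° east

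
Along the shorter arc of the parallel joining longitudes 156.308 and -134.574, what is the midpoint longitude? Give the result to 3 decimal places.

Signed shortest Δλ from +156.308° to -134.574° is +69.118°.
Midpoint longitude = +156.308° + (+69.118°)/2 = +156.308° + 34.559° = +190.867°.
Normalise into (−180°, 180°]: -169.133°.
(The naïve average (+156.308 + -134.574)/2 = 10.867° is on the wrong side of the globe.)

-169.133°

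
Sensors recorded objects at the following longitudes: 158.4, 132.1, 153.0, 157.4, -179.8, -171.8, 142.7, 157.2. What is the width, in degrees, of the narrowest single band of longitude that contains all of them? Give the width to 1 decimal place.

56.1°

Sort the longitudes: -179.8°, -171.8°, +132.1°, +142.7°, +153.0°, +157.2°, +157.4°, +158.4°.
Eastward gaps between consecutive values (wrapping around): 8.0°, 303.9°, 10.6°, 10.3°, 4.2°, 0.2°, 1.0°, 21.8°.
Largest gap = 303.9° ⇒ minimal covering band is its complement: 360° − 303.9° = 56.1°.
Band runs from +132.1° eastward to -171.8°, crossing the antimeridian.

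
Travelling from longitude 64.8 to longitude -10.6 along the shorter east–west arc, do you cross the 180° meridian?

Signed shortest Δλ = ((-10.6 − 64.8 + 180) mod 360) − 180 = -75.4°.
Going west by 75.4° from +64.8° reaches -10.6° without touching 180°.

No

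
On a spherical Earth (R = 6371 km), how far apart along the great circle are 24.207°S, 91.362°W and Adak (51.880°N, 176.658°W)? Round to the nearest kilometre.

11792 km

Δλ = -176.658 − -91.362 = -85.296°.
Δφ = 51.880 − -24.207 = 76.087°.
a = sin²(Δφ/2) + cos φ₁ · cos φ₂ · sin²(Δλ/2) = 0.638205.
c = 2·atan2(√a, √(1−a)) = 1.85085 rad → d = 6371·c ≈ 11791.78 km.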